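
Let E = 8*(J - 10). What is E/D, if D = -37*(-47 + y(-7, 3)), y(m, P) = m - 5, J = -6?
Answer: -128/2183 ≈ -0.058635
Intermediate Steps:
y(m, P) = -5 + m
E = -128 (E = 8*(-6 - 10) = 8*(-16) = -128)
D = 2183 (D = -37*(-47 + (-5 - 7)) = -37*(-47 - 12) = -37*(-59) = 2183)
E/D = -128/2183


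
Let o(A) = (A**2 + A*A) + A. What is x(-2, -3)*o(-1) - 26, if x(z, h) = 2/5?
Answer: -128/5 ≈ -25.600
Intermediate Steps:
o(A) = A + 2*A**2 (o(A) = (A**2 + A**2) + A = 2*A**2 + A = A + 2*A**2)
x(z, h) = 2/5 (x(z, h) = 2*(1/5) = 2/5)
x(-2, -3)*o(-1) - 26 = 2*(-(1 + 2*(-1)))/5 - 26 = 2*(-(1 - 2))/5 - 26 = 2*(-1*(-1))/5 - 26 = (2/5)*1 - 26 = 2/5 - 26 = -128/5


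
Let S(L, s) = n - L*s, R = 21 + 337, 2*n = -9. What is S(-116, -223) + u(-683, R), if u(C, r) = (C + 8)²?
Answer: 859505/2 ≈ 4.2975e+5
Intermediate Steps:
n = -9/2 (n = (½)*(-9) = -9/2 ≈ -4.5000)
R = 358
u(C, r) = (8 + C)²
S(L, s) = -9/2 - L*s
S(-116, -223) + u(-683, R) = (-9/2 - 1*(-116)*(-223)) + (8 - 683)² = (-9/2 - 25868) + (-675)² = -51745/2 + 455625 = 859505/2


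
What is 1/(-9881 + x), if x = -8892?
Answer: -1/18773 ≈ -5.3268e-5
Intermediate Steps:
1/(-9881 + x) = 1/(-9881 - 8892) = 1/(-18773) = -1/18773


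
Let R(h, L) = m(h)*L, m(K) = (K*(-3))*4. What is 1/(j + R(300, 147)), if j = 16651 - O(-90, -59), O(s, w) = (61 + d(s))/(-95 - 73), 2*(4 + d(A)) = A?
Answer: -14/7175685 ≈ -1.9510e-6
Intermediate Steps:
d(A) = -4 + A/2
m(K) = -12*K (m(K) = -3*K*4 = -12*K)
O(s, w) = -19/56 - s/336 (O(s, w) = (61 + (-4 + s/2))/(-95 - 73) = (57 + s/2)/(-168) = (57 + s/2)*(-1/168) = -19/56 - s/336)
R(h, L) = -12*L*h (R(h, L) = (-12*h)*L = -12*L*h)
j = 233115/14 (j = 16651 - (-19/56 - 1/336*(-90)) = 16651 - (-19/56 + 15/56) = 16651 - 1*(-1/14) = 16651 + 1/14 = 233115/14 ≈ 16651.)
1/(j + R(300, 147)) = 1/(233115/14 - 12*147*300) = 1/(233115/14 - 529200) = 1/(-7175685/14) = -14/7175685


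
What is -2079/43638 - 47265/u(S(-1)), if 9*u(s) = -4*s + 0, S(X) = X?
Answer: -441975213/4156 ≈ -1.0635e+5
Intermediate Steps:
u(s) = -4*s/9 (u(s) = (-4*s + 0)/9 = (-4*s)/9 = -4*s/9)
-2079/43638 - 47265/u(S(-1)) = -2079/43638 - 47265/((-4/9*(-1))) = -2079*1/43638 - 47265/4/9 = -99/2078 - 47265*9/4 = -99/2078 - 425385/4 = -441975213/4156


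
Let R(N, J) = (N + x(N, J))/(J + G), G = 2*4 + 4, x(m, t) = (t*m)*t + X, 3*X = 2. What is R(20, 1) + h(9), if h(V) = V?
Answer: 473/39 ≈ 12.128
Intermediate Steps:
X = ⅔ (X = (⅓)*2 = ⅔ ≈ 0.66667)
x(m, t) = ⅔ + m*t² (x(m, t) = (t*m)*t + ⅔ = (m*t)*t + ⅔ = m*t² + ⅔ = ⅔ + m*t²)
G = 12 (G = 8 + 4 = 12)
R(N, J) = (⅔ + N + N*J²)/(12 + J) (R(N, J) = (N + (⅔ + N*J²))/(J + 12) = (⅔ + N + N*J²)/(12 + J))
R(20, 1) + h(9) = (⅔ + 20 + 20*1²)/(12 + 1) + 9 = (⅔ + 20 + 20*1)/13 + 9 = (⅔ + 20 + 20)/13 + 9 = (1/13)*(122/3) + 9 = 122/39 + 9 = 473/39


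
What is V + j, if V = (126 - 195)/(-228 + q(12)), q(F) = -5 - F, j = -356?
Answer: -87151/245 ≈ -355.72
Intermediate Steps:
V = 69/245 (V = (126 - 195)/(-228 + (-5 - 1*12)) = -69/(-228 + (-5 - 12)) = -69/(-228 - 17) = -69/(-245) = -69*(-1/245) = 69/245 ≈ 0.28163)
V + j = 69/245 - 356 = -87151/245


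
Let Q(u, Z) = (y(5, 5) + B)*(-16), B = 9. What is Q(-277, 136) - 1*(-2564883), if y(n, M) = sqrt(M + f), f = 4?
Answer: 2564691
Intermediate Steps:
y(n, M) = sqrt(4 + M) (y(n, M) = sqrt(M + 4) = sqrt(4 + M))
Q(u, Z) = -192 (Q(u, Z) = (sqrt(4 + 5) + 9)*(-16) = (sqrt(9) + 9)*(-16) = (3 + 9)*(-16) = 12*(-16) = -192)
Q(-277, 136) - 1*(-2564883) = -192 - 1*(-2564883) = -192 + 2564883 = 2564691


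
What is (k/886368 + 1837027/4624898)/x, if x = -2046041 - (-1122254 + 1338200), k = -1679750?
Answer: 1535097616891/2318175656482222992 ≈ 6.6220e-7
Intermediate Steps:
x = -2261987 (x = -2046041 - 1*215946 = -2046041 - 215946 = -2261987)
(k/886368 + 1837027/4624898)/x = (-1679750/886368 + 1837027/4624898)/(-2261987) = (-1679750*1/886368 + 1837027*(1/4624898))*(-1/2261987) = (-839875/443184 + 1837027/4624898)*(-1/2261987) = -1535097616891/1024840397616*(-1/2261987) = 1535097616891/2318175656482222992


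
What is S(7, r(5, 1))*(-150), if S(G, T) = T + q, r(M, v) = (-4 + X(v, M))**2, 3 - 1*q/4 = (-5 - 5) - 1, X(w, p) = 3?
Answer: -8550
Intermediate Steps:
q = 56 (q = 12 - 4*((-5 - 5) - 1) = 12 - 4*(-10 - 1) = 12 - 4*(-11) = 12 + 44 = 56)
r(M, v) = 1 (r(M, v) = (-4 + 3)**2 = (-1)**2 = 1)
S(G, T) = 56 + T (S(G, T) = T + 56 = 56 + T)
S(7, r(5, 1))*(-150) = (56 + 1)*(-150) = 57*(-150) = -8550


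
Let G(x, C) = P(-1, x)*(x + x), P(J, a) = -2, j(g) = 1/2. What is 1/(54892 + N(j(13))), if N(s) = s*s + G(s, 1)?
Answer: 4/219561 ≈ 1.8218e-5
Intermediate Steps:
j(g) = ½
G(x, C) = -4*x (G(x, C) = -2*(x + x) = -4*x)
N(s) = s² - 4*s (N(s) = s*s - 4*s = s² - 4*s)
1/(54892 + N(j(13))) = 1/(54892 + (-4 + ½)/2) = 1/(54892 + (½)*(-7/2)) = 1/(54892 - 7/4) = 1/(219561/4) = 4/219561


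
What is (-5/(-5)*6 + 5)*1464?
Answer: 16104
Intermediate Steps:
(-5/(-5)*6 + 5)*1464 = (-5*(-⅕)*6 + 5)*1464 = (1*6 + 5)*1464 = (6 + 5)*1464 = 11*1464 = 16104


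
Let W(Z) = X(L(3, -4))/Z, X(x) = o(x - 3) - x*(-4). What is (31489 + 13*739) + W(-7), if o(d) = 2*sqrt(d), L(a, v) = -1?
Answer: 287676/7 - 4*I/7 ≈ 41097.0 - 0.57143*I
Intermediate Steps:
X(x) = 2*sqrt(-3 + x) + 4*x (X(x) = 2*sqrt(x - 3) - x*(-4) = 2*sqrt(-3 + x) - (-4)*x = 2*sqrt(-3 + x) + 4*x)
W(Z) = (-4 + 4*I)/Z (W(Z) = (2*sqrt(-3 - 1) + 4*(-1))/Z = (2*sqrt(-4) - 4)/Z = (2*(2*I) - 4)/Z = (4*I - 4)/Z = (-4 + 4*I)/Z)
(31489 + 13*739) + W(-7) = (31489 + 13*739) + 4*(-1 + I)/(-7) = (31489 + 9607) + 4*(-1/7)*(-1 + I) = 41096 + (4/7 - 4*I/7) = 287676/7 - 4*I/7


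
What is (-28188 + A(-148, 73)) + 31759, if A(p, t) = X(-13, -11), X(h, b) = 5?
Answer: 3576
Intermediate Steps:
A(p, t) = 5
(-28188 + A(-148, 73)) + 31759 = (-28188 + 5) + 31759 = -28183 + 31759 = 3576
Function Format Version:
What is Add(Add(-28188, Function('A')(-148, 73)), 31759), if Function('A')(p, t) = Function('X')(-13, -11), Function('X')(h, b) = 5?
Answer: 3576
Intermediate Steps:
Function('A')(p, t) = 5
Add(Add(-28188, Function('A')(-148, 73)), 31759) = Add(Add(-28188, 5), 31759) = Add(-28183, 31759) = 3576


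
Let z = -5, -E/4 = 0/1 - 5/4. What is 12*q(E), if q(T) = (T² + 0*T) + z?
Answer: 240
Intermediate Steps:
E = 5 (E = -4*(0/1 - 5/4) = -4*(0*1 - 5*¼) = -4*(0 - 5/4) = -4*(-5/4) = 5)
q(T) = -5 + T² (q(T) = (T² + 0*T) - 5 = (T² + 0) - 5 = T² - 5 = -5 + T²)
12*q(E) = 12*(-5 + 5²) = 12*(-5 + 25) = 12*20 = 240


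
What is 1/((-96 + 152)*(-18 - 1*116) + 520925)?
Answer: 1/513421 ≈ 1.9477e-6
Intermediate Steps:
1/((-96 + 152)*(-18 - 1*116) + 520925) = 1/(56*(-18 - 116) + 520925) = 1/(56*(-134) + 520925) = 1/(-7504 + 520925) = 1/513421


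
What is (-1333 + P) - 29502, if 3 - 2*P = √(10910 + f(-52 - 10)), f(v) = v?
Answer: -61667/2 - 2*√678 ≈ -30886.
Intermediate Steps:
P = 3/2 - 2*√678 (P = 3/2 - √(10910 + (-52 - 10))/2 = 3/2 - √(10910 - 62)/2 = 3/2 - 2*√678 ≈ -50.577)
(-1333 + P) - 29502 = (-1333 + (3/2 - 2*√678)) - 29502 = (-2663/2 - 2*√678) - 29502 = -61667/2 - 2*√678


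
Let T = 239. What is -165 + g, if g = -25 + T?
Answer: 49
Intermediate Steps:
g = 214 (g = -25 + 239 = 214)
-165 + g = -165 + 214 = 49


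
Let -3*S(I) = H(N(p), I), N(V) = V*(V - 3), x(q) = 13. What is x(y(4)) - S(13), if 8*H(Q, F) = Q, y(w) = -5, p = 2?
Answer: 155/12 ≈ 12.917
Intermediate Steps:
N(V) = V*(-3 + V)
H(Q, F) = Q/8
S(I) = 1/12 (S(I) = -2*(-3 + 2)/24 = -2*(-1)/24 = -(-2)/24 = -⅓*(-¼) = 1/12)
x(y(4)) - S(13) = 13 - 1*1/12 = 13 - 1/12 = 155/12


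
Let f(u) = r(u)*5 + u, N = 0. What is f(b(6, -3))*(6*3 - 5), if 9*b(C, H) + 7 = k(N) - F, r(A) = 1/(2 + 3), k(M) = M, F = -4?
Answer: 26/3 ≈ 8.6667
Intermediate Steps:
r(A) = ⅕ (r(A) = 1/5 = ⅕)
b(C, H) = -⅓ (b(C, H) = -7/9 + (0 - 1*(-4))/9 = -7/9 + (0 + 4)/9 = -7/9 + (⅑)*4 = -7/9 + 4/9 = -⅓)
f(u) = 1 + u (f(u) = (⅕)*5 + u = 1 + u)
f(b(6, -3))*(6*3 - 5) = (1 - ⅓)*(6*3 - 5) = 2*(18 - 5)/3 = (⅔)*13 = 26/3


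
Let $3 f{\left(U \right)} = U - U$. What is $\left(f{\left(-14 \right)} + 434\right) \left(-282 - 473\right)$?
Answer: $-327670$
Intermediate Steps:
$f{\left(U \right)} = 0$ ($f{\left(U \right)} = \frac{U - U}{3} = \frac{1}{3} \cdot 0 = 0$)
$\left(f{\left(-14 \right)} + 434\right) \left(-282 - 473\right) = \left(0 + 434\right) \left(-282 - 473\right) = 434 \left(-755\right) = -327670$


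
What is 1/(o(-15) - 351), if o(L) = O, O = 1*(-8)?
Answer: -1/359 ≈ -0.0027855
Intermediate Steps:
O = -8
o(L) = -8
1/(o(-15) - 351) = 1/(-8 - 351) = 1/(-359) = -1/359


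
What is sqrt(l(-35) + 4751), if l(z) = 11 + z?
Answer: sqrt(4727) ≈ 68.753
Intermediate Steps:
sqrt(l(-35) + 4751) = sqrt((11 - 35) + 4751) = sqrt(-24 + 4751) = sqrt(4727)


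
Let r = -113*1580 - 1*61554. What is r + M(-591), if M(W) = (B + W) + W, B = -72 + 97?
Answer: -241251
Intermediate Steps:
B = 25
M(W) = 25 + 2*W (M(W) = (25 + W) + W = 25 + 2*W)
r = -240094 (r = -178540 - 61554 = -240094)
r + M(-591) = -240094 + (25 + 2*(-591)) = -240094 + (25 - 1182) = -240094 - 1157 = -241251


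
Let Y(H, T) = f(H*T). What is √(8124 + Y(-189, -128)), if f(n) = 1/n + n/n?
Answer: 23*√15605898/1008 ≈ 90.139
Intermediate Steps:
f(n) = 1 + 1/n (f(n) = 1/n + 1 = 1 + 1/n)
Y(H, T) = (1 + H*T)/(H*T) (Y(H, T) = (1 + H*T)/((H*T)) = (1/(H*T))*(1 + H*T) = (1 + H*T)/(H*T))
√(8124 + Y(-189, -128)) = √(8124 + (1 + 1/(-189*(-128)))) = √(8124 + (1 - 1/189*(-1/128))) = √(8124 + (1 + 1/24192)) = √(8124 + 24193/24192) = √(196560001/24192) = 23*√15605898/1008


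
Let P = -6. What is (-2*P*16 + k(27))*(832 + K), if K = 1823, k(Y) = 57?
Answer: 661095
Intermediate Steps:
(-2*P*16 + k(27))*(832 + K) = (-2*(-6)*16 + 57)*(832 + 1823) = (12*16 + 57)*2655 = (192 + 57)*2655 = 249*2655 = 661095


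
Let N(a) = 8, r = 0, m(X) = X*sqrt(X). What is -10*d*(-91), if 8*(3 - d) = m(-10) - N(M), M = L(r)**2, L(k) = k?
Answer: 3640 + 2275*I*sqrt(10)/2 ≈ 3640.0 + 3597.1*I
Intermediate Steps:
m(X) = X**(3/2)
M = 0 (M = 0**2 = 0)
d = 4 + 5*I*sqrt(10)/4 (d = 3 - ((-10)**(3/2) - 1*8)/8 = 3 - (-10*I*sqrt(10) - 8)/8 = 3 - (-8 - 10*I*sqrt(10))/8 = 3 + (1 + 5*I*sqrt(10)/4) = 4 + 5*I*sqrt(10)/4 ≈ 4.0 + 3.9528*I)
-10*d*(-91) = -10*(4 + 5*I*sqrt(10)/4)*(-91) = (-40 - 25*I*sqrt(10)/2)*(-91) = 3640 + 2275*I*sqrt(10)/2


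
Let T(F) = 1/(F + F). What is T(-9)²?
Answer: 1/324 ≈ 0.0030864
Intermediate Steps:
T(F) = 1/(2*F)
T(-9)² = ((½)/(-9))² = ((½)*(-⅑))² = (-1/18)² = 1/324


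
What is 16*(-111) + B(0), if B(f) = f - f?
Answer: -1776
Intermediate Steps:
B(f) = 0
16*(-111) + B(0) = 16*(-111) + 0 = -1776 + 0 = -1776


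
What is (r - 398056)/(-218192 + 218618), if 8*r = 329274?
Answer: -1427587/1704 ≈ -837.79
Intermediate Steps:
r = 164637/4 (r = (1/8)*329274 = 164637/4 ≈ 41159.)
(r - 398056)/(-218192 + 218618) = (164637/4 - 398056)/(-218192 + 218618) = -1427587/4/426 = -1427587/4*1/426 = -1427587/1704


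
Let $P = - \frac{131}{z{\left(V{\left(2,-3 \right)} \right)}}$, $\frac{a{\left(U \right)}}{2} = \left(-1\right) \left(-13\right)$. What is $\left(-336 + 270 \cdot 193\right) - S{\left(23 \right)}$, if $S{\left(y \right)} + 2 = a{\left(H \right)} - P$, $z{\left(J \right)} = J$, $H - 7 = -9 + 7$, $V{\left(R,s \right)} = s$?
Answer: $\frac{155381}{3} \approx 51794.0$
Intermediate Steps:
$H = 5$ ($H = 7 + \left(-9 + 7\right) = 7 - 2 = 5$)
$a{\left(U \right)} = 26$ ($a{\left(U \right)} = 2 \left(\left(-1\right) \left(-13\right)\right) = 2 \cdot 13 = 26$)
$P = \frac{131}{3}$ ($P = - \frac{131}{-3} = \left(-131\right) \left(- \frac{1}{3}\right) = \frac{131}{3} \approx 43.667$)
$S{\left(y \right)} = - \frac{59}{3}$ ($S{\left(y \right)} = -2 + \left(26 - \frac{131}{3}\right) = -2 - \frac{53}{3} = - \frac{59}{3}$)
$\left(-336 + 270 \cdot 193\right) - S{\left(23 \right)} = \left(-336 + 270 \cdot 193\right) - - \frac{59}{3} = \left(-336 + 52110\right) + \frac{59}{3} = 51774 + \frac{59}{3} = \frac{155381}{3}$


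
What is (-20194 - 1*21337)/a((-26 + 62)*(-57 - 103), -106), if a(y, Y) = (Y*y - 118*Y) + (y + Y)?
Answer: -2443/36306 ≈ -0.067289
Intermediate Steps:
a(y, Y) = y - 117*Y + Y*y (a(y, Y) = (-118*Y + Y*y) + (Y + y) = y - 117*Y + Y*y)
(-20194 - 1*21337)/a((-26 + 62)*(-57 - 103), -106) = (-20194 - 1*21337)/((-26 + 62)*(-57 - 103) - 117*(-106) - 106*(-26 + 62)*(-57 - 103)) = (-20194 - 21337)/(36*(-160) + 12402 - 3816*(-160)) = -41531/(-5760 + 12402 - 106*(-5760)) = -41531/(-5760 + 12402 + 610560) = -41531/617202 = -41531*1/617202 = -2443/36306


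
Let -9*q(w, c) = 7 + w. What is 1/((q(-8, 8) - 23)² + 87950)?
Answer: 81/7166386 ≈ 1.1303e-5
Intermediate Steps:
q(w, c) = -7/9 - w/9 (q(w, c) = -(7 + w)/9 = -7/9 - w/9)
1/((q(-8, 8) - 23)² + 87950) = 1/(((-7/9 - ⅑*(-8)) - 23)² + 87950) = 1/(((-7/9 + 8/9) - 23)² + 87950) = 1/((⅑ - 23)² + 87950) = 1/((-206/9)² + 87950) = 1/(42436/81 + 87950) = 1/(7166386/81) = 81/7166386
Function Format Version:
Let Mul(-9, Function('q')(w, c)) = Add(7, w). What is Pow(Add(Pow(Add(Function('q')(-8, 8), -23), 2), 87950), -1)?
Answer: Rational(81, 7166386) ≈ 1.1303e-5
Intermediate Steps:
Function('q')(w, c) = Add(Rational(-7, 9), Mul(Rational(-1, 9), w)) (Function('q')(w, c) = Mul(Rational(-1, 9), Add(7, w)) = Add(Rational(-7, 9), Mul(Rational(-1, 9), w)))
Pow(Add(Pow(Add(Function('q')(-8, 8), -23), 2), 87950), -1) = Pow(Add(Pow(Add(Add(Rational(-7, 9), Mul(Rational(-1, 9), -8)), -23), 2), 87950), -1) = Pow(Add(Pow(Add(Add(Rational(-7, 9), Rational(8, 9)), -23), 2), 87950), -1) = Pow(Add(Pow(Add(Rational(1, 9), -23), 2), 87950), -1) = Pow(Add(Pow(Rational(-206, 9), 2), 87950), -1) = Pow(Add(Rational(42436, 81), 87950), -1) = Pow(Rational(7166386, 81), -1) = Rational(81, 7166386)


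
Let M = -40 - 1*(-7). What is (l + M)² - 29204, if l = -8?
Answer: -27523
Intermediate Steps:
M = -33 (M = -40 + 7 = -33)
(l + M)² - 29204 = (-8 - 33)² - 29204 = (-41)² - 29204 = 1681 - 29204 = -27523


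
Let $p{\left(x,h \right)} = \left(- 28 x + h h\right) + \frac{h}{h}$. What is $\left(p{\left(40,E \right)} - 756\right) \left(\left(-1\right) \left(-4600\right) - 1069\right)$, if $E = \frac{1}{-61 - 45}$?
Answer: $- \frac{74389338969}{11236} \approx -6.6206 \cdot 10^{6}$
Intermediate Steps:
$E = - \frac{1}{106}$ ($E = \frac{1}{-106} = - \frac{1}{106} \approx -0.009434$)
$p{\left(x,h \right)} = 1 + h^{2} - 28 x$ ($p{\left(x,h \right)} = \left(- 28 x + h^{2}\right) + 1 = \left(h^{2} - 28 x\right) + 1 = 1 + h^{2} - 28 x$)
$\left(p{\left(40,E \right)} - 756\right) \left(\left(-1\right) \left(-4600\right) - 1069\right) = \left(\left(1 + \left(- \frac{1}{106}\right)^{2} - 1120\right) - 756\right) \left(\left(-1\right) \left(-4600\right) - 1069\right) = \left(\left(1 + \frac{1}{11236} - 1120\right) - 756\right) \left(4600 - 1069\right) = \left(- \frac{12573083}{11236} - 756\right) 3531 = \left(- \frac{21067499}{11236}\right) 3531 = - \frac{74389338969}{11236}$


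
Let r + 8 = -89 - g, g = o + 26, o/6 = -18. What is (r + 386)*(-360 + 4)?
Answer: -132076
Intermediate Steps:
o = -108 (o = 6*(-18) = -108)
g = -82 (g = -108 + 26 = -82)
r = -15 (r = -8 + (-89 - 1*(-82)) = -8 + (-89 + 82) = -8 - 7 = -15)
(r + 386)*(-360 + 4) = (-15 + 386)*(-360 + 4) = 371*(-356) = -132076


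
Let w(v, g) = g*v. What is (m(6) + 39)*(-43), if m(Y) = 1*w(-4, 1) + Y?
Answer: -1763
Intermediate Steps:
m(Y) = -4 + Y (m(Y) = 1*(1*(-4)) + Y = 1*(-4) + Y = -4 + Y)
(m(6) + 39)*(-43) = ((-4 + 6) + 39)*(-43) = (2 + 39)*(-43) = 41*(-43) = -1763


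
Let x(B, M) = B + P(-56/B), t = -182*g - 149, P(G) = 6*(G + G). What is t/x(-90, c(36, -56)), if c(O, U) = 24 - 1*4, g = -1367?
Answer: -3729675/1238 ≈ -3012.7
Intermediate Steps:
c(O, U) = 20 (c(O, U) = 24 - 4 = 20)
P(G) = 12*G (P(G) = 6*(2*G) = 12*G)
t = 248645 (t = -182*(-1367) - 149 = 248794 - 149 = 248645)
x(B, M) = B - 672/B (x(B, M) = B + 12*(-56/B) = B - 672/B)
t/x(-90, c(36, -56)) = 248645/(-90 - 672/(-90)) = 248645/(-90 - 672*(-1/90)) = 248645/(-90 + 112/15) = 248645/(-1238/15) = 248645*(-15/1238) = -3729675/1238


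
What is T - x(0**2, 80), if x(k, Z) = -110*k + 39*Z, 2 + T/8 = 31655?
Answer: 250104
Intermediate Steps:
T = 253224 (T = -16 + 8*31655 = -16 + 253240 = 253224)
T - x(0**2, 80) = 253224 - (-110*0**2 + 39*80) = 253224 - (-110*0 + 3120) = 253224 - (0 + 3120) = 253224 - 1*3120 = 253224 - 3120 = 250104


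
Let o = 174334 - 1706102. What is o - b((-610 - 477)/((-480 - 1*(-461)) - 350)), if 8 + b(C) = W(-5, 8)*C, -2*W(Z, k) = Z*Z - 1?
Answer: -188402132/123 ≈ -1.5317e+6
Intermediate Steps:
o = -1531768
W(Z, k) = ½ - Z²/2 (W(Z, k) = -(Z*Z - 1)/2 = -(Z² - 1)/2 = -(-1 + Z²)/2 = ½ - Z²/2)
b(C) = -8 - 12*C (b(C) = -8 + (½ - ½*(-5)²)*C = -8 + (½ - ½*25)*C = -8 + (½ - 25/2)*C = -8 - 12*C)
o - b((-610 - 477)/((-480 - 1*(-461)) - 350)) = -1531768 - (-8 - 12*(-610 - 477)/((-480 - 1*(-461)) - 350)) = -1531768 - (-8 - (-13044)/((-480 + 461) - 350)) = -1531768 - (-8 - (-13044)/(-19 - 350)) = -1531768 - (-8 - (-13044)/(-369)) = -1531768 - (-8 - (-13044)*(-1)/369) = -1531768 - (-8 - 12*1087/369) = -1531768 - (-8 - 4348/123) = -1531768 - 1*(-5332/123) = -1531768 + 5332/123 = -188402132/123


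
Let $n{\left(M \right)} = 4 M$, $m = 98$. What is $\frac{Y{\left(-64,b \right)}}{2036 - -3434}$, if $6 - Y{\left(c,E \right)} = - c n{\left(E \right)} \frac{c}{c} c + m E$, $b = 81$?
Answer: $\frac{659586}{2735} \approx 241.16$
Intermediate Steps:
$Y{\left(c,E \right)} = 6 - 98 E + 4 E c^{2}$ ($Y{\left(c,E \right)} = 6 - \left(- c 4 E \frac{c}{c} c + 98 E\right) = 6 - \left(- 4 E c 1 c + 98 E\right) = 6 - \left(- 4 E c c + 98 E\right) = 6 - \left(- 4 E c^{2} + 98 E\right) = 6 - \left(98 E - 4 E c^{2}\right) = 6 + \left(- 98 E + 4 E c^{2}\right) = 6 - 98 E + 4 E c^{2}$)
$\frac{Y{\left(-64,b \right)}}{2036 - -3434} = \frac{6 - 7938 + 4 \cdot 81 \left(-64\right)^{2}}{2036 - -3434} = \frac{6 - 7938 + 4 \cdot 81 \cdot 4096}{2036 + 3434} = \frac{6 - 7938 + 1327104}{5470} = 1319172 \cdot \frac{1}{5470} = \frac{659586}{2735}$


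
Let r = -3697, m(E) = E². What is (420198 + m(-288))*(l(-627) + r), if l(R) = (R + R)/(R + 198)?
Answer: -24162388266/13 ≈ -1.8586e+9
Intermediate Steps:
l(R) = 2*R/(198 + R) (l(R) = (2*R)/(198 + R) = 2*R/(198 + R))
(420198 + m(-288))*(l(-627) + r) = (420198 + (-288)²)*(2*(-627)/(198 - 627) - 3697) = (420198 + 82944)*(2*(-627)/(-429) - 3697) = 503142*(2*(-627)*(-1/429) - 3697) = 503142*(38/13 - 3697) = 503142*(-48023/13) = -24162388266/13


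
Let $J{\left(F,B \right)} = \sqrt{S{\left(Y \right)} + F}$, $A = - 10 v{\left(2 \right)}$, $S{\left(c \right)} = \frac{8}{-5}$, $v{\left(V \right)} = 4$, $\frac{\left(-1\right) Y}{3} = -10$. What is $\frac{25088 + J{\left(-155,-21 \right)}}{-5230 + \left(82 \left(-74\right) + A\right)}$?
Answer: $- \frac{12544}{5669} - \frac{3 i \sqrt{435}}{56690} \approx -2.2127 - 0.0011037 i$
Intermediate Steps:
$Y = 30$ ($Y = \left(-3\right) \left(-10\right) = 30$)
$S{\left(c \right)} = - \frac{8}{5}$ ($S{\left(c \right)} = 8 \left(- \frac{1}{5}\right) = - \frac{8}{5}$)
$A = -40$ ($A = \left(-10\right) 4 = -40$)
$J{\left(F,B \right)} = \sqrt{- \frac{8}{5} + F}$
$\frac{25088 + J{\left(-155,-21 \right)}}{-5230 + \left(82 \left(-74\right) + A\right)} = \frac{25088 + \frac{\sqrt{-40 + 25 \left(-155\right)}}{5}}{-5230 + \left(82 \left(-74\right) - 40\right)} = \frac{25088 + \frac{\sqrt{-40 - 3875}}{5}}{-5230 - 6108} = \frac{25088 + \frac{\sqrt{-3915}}{5}}{-5230 - 6108} = \frac{25088 + \frac{3 i \sqrt{435}}{5}}{-11338} = \left(25088 + \frac{3 i \sqrt{435}}{5}\right) \left(- \frac{1}{11338}\right) = - \frac{12544}{5669} - \frac{3 i \sqrt{435}}{56690}$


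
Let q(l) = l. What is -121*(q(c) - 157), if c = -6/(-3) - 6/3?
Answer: 18997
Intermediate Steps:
c = 0 (c = -6*(-⅓) - 6*⅓ = 2 - 2 = 0)
-121*(q(c) - 157) = -121*(0 - 157) = -121*(-157) = 18997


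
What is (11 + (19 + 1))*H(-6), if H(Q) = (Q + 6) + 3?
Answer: 93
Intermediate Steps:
H(Q) = 9 + Q (H(Q) = (6 + Q) + 3 = 9 + Q)
(11 + (19 + 1))*H(-6) = (11 + (19 + 1))*(9 - 6) = (11 + 20)*3 = 31*3 = 93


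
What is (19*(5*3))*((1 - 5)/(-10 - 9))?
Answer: 60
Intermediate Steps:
(19*(5*3))*((1 - 5)/(-10 - 9)) = (19*15)*(-4/(-19)) = 285*(-4*(-1/19)) = 285*(4/19) = 60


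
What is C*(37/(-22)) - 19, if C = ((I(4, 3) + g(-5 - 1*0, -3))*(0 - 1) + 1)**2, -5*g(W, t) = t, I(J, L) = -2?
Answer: -7889/275 ≈ -28.687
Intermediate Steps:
g(W, t) = -t/5
C = 144/25 (C = ((-2 - 1/5*(-3))*(0 - 1) + 1)**2 = ((-2 + 3/5)*(-1) + 1)**2 = (-7/5*(-1) + 1)**2 = (7/5 + 1)**2 = (12/5)**2 = 144/25 ≈ 5.7600)
C*(37/(-22)) - 19 = 144*(37/(-22))/25 - 19 = 144*(37*(-1/22))/25 - 19 = (144/25)*(-37/22) - 19 = -2664/275 - 19 = -7889/275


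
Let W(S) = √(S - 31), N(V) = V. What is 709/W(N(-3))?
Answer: -709*I*√34/34 ≈ -121.59*I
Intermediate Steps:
W(S) = √(-31 + S)
709/W(N(-3)) = 709/(√(-31 - 3)) = 709/(√(-34)) = 709/((I*√34)) = 709*(-I*√34/34) = -709*I*√34/34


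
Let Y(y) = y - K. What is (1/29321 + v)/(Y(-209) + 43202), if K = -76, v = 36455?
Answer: 1068897056/1262826149 ≈ 0.84643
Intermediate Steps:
Y(y) = 76 + y (Y(y) = y - 1*(-76) = y + 76 = 76 + y)
(1/29321 + v)/(Y(-209) + 43202) = (1/29321 + 36455)/((76 - 209) + 43202) = (1/29321 + 36455)/(-133 + 43202) = (1068897056/29321)/43069 = (1068897056/29321)*(1/43069) = 1068897056/1262826149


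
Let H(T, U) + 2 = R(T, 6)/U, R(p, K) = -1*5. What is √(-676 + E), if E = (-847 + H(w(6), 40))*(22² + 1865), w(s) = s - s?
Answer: I*√31924330/4 ≈ 1412.5*I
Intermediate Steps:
R(p, K) = -5
w(s) = 0
H(T, U) = -2 - 5/U
E = -15956757/8 (E = (-847 + (-2 - 5/40))*(22² + 1865) = (-847 + (-2 - 5*1/40))*(484 + 1865) = (-847 + (-2 - ⅛))*2349 = (-847 - 17/8)*2349 = -6793/8*2349 = -15956757/8 ≈ -1.9946e+6)
√(-676 + E) = √(-676 - 15956757/8) = √(-15962165/8) = I*√31924330/4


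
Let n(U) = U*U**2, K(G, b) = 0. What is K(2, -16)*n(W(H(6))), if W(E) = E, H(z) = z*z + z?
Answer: 0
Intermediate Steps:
H(z) = z + z**2 (H(z) = z**2 + z = z + z**2)
n(U) = U**3
K(2, -16)*n(W(H(6))) = 0*(6*(1 + 6))**3 = 0*(6*7)**3 = 0*42**3 = 0*74088 = 0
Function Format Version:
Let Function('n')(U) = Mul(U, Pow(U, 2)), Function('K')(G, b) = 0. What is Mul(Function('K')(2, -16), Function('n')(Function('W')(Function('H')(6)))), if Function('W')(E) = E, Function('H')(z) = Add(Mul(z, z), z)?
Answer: 0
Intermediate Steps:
Function('H')(z) = Add(z, Pow(z, 2)) (Function('H')(z) = Add(Pow(z, 2), z) = Add(z, Pow(z, 2)))
Function('n')(U) = Pow(U, 3)
Mul(Function('K')(2, -16), Function('n')(Function('W')(Function('H')(6)))) = Mul(0, Pow(Mul(6, Add(1, 6)), 3)) = Mul(0, Pow(Mul(6, 7), 3)) = Mul(0, Pow(42, 3)) = Mul(0, 74088) = 0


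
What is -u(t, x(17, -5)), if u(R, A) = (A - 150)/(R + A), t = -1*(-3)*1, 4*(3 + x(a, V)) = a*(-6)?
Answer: -7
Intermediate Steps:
x(a, V) = -3 - 3*a/2 (x(a, V) = -3 + (a*(-6))/4 = -3 + (-6*a)/4 = -3 - 3*a/2)
t = 3 (t = 3*1 = 3)
u(R, A) = (-150 + A)/(A + R)
-u(t, x(17, -5)) = -(-150 + (-3 - 3/2*17))/((-3 - 3/2*17) + 3) = -(-150 + (-3 - 51/2))/((-3 - 51/2) + 3) = -(-150 - 57/2)/(-57/2 + 3) = -(-357)/((-51/2)*2) = -(-2)*(-357)/(51*2) = -1*7 = -7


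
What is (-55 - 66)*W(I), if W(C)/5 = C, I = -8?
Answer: 4840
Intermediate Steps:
W(C) = 5*C
(-55 - 66)*W(I) = (-55 - 66)*(5*(-8)) = -121*(-40) = 4840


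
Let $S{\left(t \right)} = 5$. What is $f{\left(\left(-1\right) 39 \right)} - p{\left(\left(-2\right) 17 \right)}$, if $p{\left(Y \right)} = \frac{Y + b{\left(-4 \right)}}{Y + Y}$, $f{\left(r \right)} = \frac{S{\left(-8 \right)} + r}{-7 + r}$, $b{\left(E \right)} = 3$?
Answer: $\frac{443}{1564} \approx 0.28325$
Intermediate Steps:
$f{\left(r \right)} = \frac{5 + r}{-7 + r}$
$p{\left(Y \right)} = \frac{3 + Y}{2 Y}$ ($p{\left(Y \right)} = \frac{Y + 3}{Y + Y} = \frac{3 + Y}{2 Y}$)
$f{\left(\left(-1\right) 39 \right)} - p{\left(\left(-2\right) 17 \right)} = \frac{5 - 39}{-7 - 39} - \frac{3 - 34}{2 \left(\left(-2\right) 17\right)} = \frac{5 - 39}{-7 - 39} - \frac{3 - 34}{2 \left(-34\right)} = \frac{1}{-46} \left(-34\right) - \frac{1}{2} \left(- \frac{1}{34}\right) \left(-31\right) = \left(- \frac{1}{46}\right) \left(-34\right) - \frac{31}{68} = \frac{17}{23} - \frac{31}{68} = \frac{443}{1564}$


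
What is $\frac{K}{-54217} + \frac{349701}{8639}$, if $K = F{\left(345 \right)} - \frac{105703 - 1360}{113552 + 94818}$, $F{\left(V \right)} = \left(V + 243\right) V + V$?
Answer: $\frac{3584850707710317}{97596478749310} \approx 36.731$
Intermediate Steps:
$F{\left(V \right)} = V + V \left(243 + V\right)$ ($F{\left(V \right)} = \left(243 + V\right) V + V = V \left(243 + V\right) + V = V + V \left(243 + V\right)$)
$K = \frac{42341721507}{208370}$ ($K = 345 \left(244 + 345\right) - \frac{105703 - 1360}{113552 + 94818} = 345 \cdot 589 - \frac{104343}{208370} = 203205 - 104343 \cdot \frac{1}{208370} = 203205 - \frac{104343}{208370} = \frac{42341721507}{208370} \approx 2.032 \cdot 10^{5}$)
$\frac{K}{-54217} + \frac{349701}{8639} = \frac{42341721507}{208370 \left(-54217\right)} + \frac{349701}{8639} = \frac{42341721507}{208370} \left(- \frac{1}{54217}\right) + 349701 \cdot \frac{1}{8639} = - \frac{42341721507}{11297196290} + \frac{349701}{8639} = \frac{3584850707710317}{97596478749310}$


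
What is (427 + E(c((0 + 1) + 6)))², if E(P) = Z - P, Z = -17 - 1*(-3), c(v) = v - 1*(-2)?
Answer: 163216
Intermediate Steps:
c(v) = 2 + v (c(v) = v + 2 = 2 + v)
Z = -14 (Z = -17 + 3 = -14)
E(P) = -14 - P
(427 + E(c((0 + 1) + 6)))² = (427 + (-14 - (2 + ((0 + 1) + 6))))² = (427 + (-14 - (2 + (1 + 6))))² = (427 + (-14 - (2 + 7)))² = (427 + (-14 - 1*9))² = (427 + (-14 - 9))² = (427 - 23)² = 404² = 163216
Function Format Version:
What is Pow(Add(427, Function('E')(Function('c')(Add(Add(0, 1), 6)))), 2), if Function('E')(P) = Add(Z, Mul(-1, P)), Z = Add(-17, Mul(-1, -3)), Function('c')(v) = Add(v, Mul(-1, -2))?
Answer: 163216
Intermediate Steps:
Function('c')(v) = Add(2, v) (Function('c')(v) = Add(v, 2) = Add(2, v))
Z = -14 (Z = Add(-17, 3) = -14)
Function('E')(P) = Add(-14, Mul(-1, P))
Pow(Add(427, Function('E')(Function('c')(Add(Add(0, 1), 6)))), 2) = Pow(Add(427, Add(-14, Mul(-1, Add(2, Add(Add(0, 1), 6))))), 2) = Pow(Add(427, Add(-14, Mul(-1, Add(2, Add(1, 6))))), 2) = Pow(Add(427, Add(-14, Mul(-1, Add(2, 7)))), 2) = Pow(Add(427, Add(-14, Mul(-1, 9))), 2) = Pow(Add(427, Add(-14, -9)), 2) = Pow(Add(427, -23), 2) = Pow(404, 2) = 163216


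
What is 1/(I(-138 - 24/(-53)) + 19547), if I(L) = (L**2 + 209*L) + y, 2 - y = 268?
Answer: 2809/26553099 ≈ 0.00010579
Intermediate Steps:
y = -266 (y = 2 - 1*268 = 2 - 268 = -266)
I(L) = -266 + L**2 + 209*L (I(L) = (L**2 + 209*L) - 266 = -266 + L**2 + 209*L)
1/(I(-138 - 24/(-53)) + 19547) = 1/((-266 + (-138 - 24/(-53))**2 + 209*(-138 - 24/(-53))) + 19547) = 1/((-266 + (-138 - 24*(-1)/53)**2 + 209*(-138 - 24*(-1)/53)) + 19547) = 1/((-266 + (-138 - 1*(-24/53))**2 + 209*(-138 - 1*(-24/53))) + 19547) = 1/((-266 + (-138 + 24/53)**2 + 209*(-138 + 24/53)) + 19547) = 1/((-266 + (-7290/53)**2 + 209*(-7290/53)) + 19547) = 1/((-266 + 53144100/2809 - 1523610/53) + 19547) = 1/(-28354424/2809 + 19547) = 1/(26553099/2809) = 2809/26553099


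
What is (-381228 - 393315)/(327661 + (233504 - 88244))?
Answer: -774543/472921 ≈ -1.6378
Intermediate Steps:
(-381228 - 393315)/(327661 + (233504 - 88244)) = -774543/(327661 + 145260) = -774543/472921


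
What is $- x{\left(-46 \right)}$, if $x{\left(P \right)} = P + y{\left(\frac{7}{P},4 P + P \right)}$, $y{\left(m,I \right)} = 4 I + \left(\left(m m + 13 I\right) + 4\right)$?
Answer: $\frac{8362383}{2116} \approx 3952.0$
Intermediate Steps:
$y{\left(m,I \right)} = 4 + m^{2} + 17 I$ ($y{\left(m,I \right)} = 4 I + \left(\left(m^{2} + 13 I\right) + 4\right) = 4 I + \left(4 + m^{2} + 13 I\right) = 4 + m^{2} + 17 I$)
$x{\left(P \right)} = 4 + \frac{49}{P^{2}} + 86 P$ ($x{\left(P \right)} = P + \left(4 + \left(\frac{7}{P}\right)^{2} + 17 \left(4 P + P\right)\right) = P + \left(4 + \frac{49}{P^{2}} + 17 \cdot 5 P\right) = P + \left(4 + \frac{49}{P^{2}} + 85 P\right) = 4 + \frac{49}{P^{2}} + 86 P$)
$- x{\left(-46 \right)} = - (4 + \frac{49}{2116} + 86 \left(-46\right)) = - (4 + 49 \cdot \frac{1}{2116} - 3956) = - (4 + \frac{49}{2116} - 3956) = \left(-1\right) \left(- \frac{8362383}{2116}\right) = \frac{8362383}{2116}$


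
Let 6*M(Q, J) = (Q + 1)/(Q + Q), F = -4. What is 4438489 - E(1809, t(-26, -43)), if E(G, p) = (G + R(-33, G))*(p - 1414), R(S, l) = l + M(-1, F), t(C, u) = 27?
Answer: 9456655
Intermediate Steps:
M(Q, J) = (1 + Q)/(12*Q) (M(Q, J) = ((Q + 1)/(Q + Q))/6 = ((1 + Q)/((2*Q)))/6 = ((1 + Q)*(1/(2*Q)))/6 = ((1 + Q)/(2*Q))/6 = (1 + Q)/(12*Q))
R(S, l) = l (R(S, l) = l + (1/12)*(1 - 1)/(-1) = l + (1/12)*(-1)*0 = l + 0 = l)
E(G, p) = 2*G*(-1414 + p) (E(G, p) = (G + G)*(p - 1414) = (2*G)*(-1414 + p) = 2*G*(-1414 + p))
4438489 - E(1809, t(-26, -43)) = 4438489 - 2*1809*(-1414 + 27) = 4438489 - 2*1809*(-1387) = 4438489 - 1*(-5018166) = 4438489 + 5018166 = 9456655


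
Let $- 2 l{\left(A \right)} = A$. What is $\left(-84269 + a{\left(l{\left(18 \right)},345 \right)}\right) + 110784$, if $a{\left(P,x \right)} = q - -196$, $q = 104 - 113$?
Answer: $26702$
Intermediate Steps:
$q = -9$
$l{\left(A \right)} = - \frac{A}{2}$
$a{\left(P,x \right)} = 187$ ($a{\left(P,x \right)} = -9 - -196 = -9 + 196 = 187$)
$\left(-84269 + a{\left(l{\left(18 \right)},345 \right)}\right) + 110784 = \left(-84269 + 187\right) + 110784 = -84082 + 110784 = 26702$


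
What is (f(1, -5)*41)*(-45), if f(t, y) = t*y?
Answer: 9225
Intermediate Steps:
(f(1, -5)*41)*(-45) = ((1*(-5))*41)*(-45) = -5*41*(-45) = -205*(-45) = 9225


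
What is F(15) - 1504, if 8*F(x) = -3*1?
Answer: -12035/8 ≈ -1504.4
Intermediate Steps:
F(x) = -3/8 (F(x) = (-3*1)/8 = (⅛)*(-3) = -3/8)
F(15) - 1504 = -3/8 - 1504 = -12035/8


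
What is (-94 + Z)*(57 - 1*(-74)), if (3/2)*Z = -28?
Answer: -44278/3 ≈ -14759.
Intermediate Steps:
Z = -56/3 (Z = (⅔)*(-28) = -56/3 ≈ -18.667)
(-94 + Z)*(57 - 1*(-74)) = (-94 - 56/3)*(57 - 1*(-74)) = -338*(57 + 74)/3 = -338/3*131 = -44278/3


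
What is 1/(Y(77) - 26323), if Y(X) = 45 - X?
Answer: -1/26355 ≈ -3.7943e-5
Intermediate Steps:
1/(Y(77) - 26323) = 1/((45 - 1*77) - 26323) = 1/((45 - 77) - 26323) = 1/(-32 - 26323) = 1/(-26355) = -1/26355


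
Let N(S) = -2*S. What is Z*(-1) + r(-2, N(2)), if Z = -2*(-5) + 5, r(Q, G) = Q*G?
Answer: -7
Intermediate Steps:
r(Q, G) = G*Q
Z = 15 (Z = 10 + 5 = 15)
Z*(-1) + r(-2, N(2)) = 15*(-1) - 2*2*(-2) = -15 - 4*(-2) = -15 + 8 = -7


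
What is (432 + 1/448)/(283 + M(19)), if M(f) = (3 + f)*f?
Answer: 193537/314048 ≈ 0.61627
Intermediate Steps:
M(f) = f*(3 + f)
(432 + 1/448)/(283 + M(19)) = (432 + 1/448)/(283 + 19*(3 + 19)) = (432 + 1/448)/(283 + 19*22) = 193537/(448*(283 + 418)) = (193537/448)/701 = (193537/448)*(1/701) = 193537/314048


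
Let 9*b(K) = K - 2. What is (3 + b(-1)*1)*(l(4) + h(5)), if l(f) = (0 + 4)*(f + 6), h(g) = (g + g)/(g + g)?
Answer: 328/3 ≈ 109.33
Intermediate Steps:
b(K) = -2/9 + K/9 (b(K) = (K - 2)/9 = (-2 + K)/9 = -2/9 + K/9)
h(g) = 1 (h(g) = (2*g)/((2*g)) = (2*g)*(1/(2*g)) = 1)
l(f) = 24 + 4*f (l(f) = 4*(6 + f) = 24 + 4*f)
(3 + b(-1)*1)*(l(4) + h(5)) = (3 + (-2/9 + (1/9)*(-1))*1)*((24 + 4*4) + 1) = (3 + (-2/9 - 1/9)*1)*((24 + 16) + 1) = (3 - 1/3*1)*(40 + 1) = (3 - 1/3)*41 = (8/3)*41 = 328/3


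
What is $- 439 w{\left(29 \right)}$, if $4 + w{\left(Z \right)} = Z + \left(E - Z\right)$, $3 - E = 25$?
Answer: $11414$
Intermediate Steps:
$E = -22$ ($E = 3 - 25 = -22$)
$w{\left(Z \right)} = -26$ ($w{\left(Z \right)} = -4 + \left(Z - \left(22 + Z\right)\right) = -4 - 22 = -26$)
$- 439 w{\left(29 \right)} = \left(-439\right) \left(-26\right) = 11414$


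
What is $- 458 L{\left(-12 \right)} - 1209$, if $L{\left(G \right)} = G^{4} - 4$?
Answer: $-9496465$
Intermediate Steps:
$L{\left(G \right)} = -4 + G^{4}$
$- 458 L{\left(-12 \right)} - 1209 = - 458 \left(-4 + \left(-12\right)^{4}\right) - 1209 = - 458 \left(-4 + 20736\right) - 1209 = \left(-458\right) 20732 - 1209 = -9495256 - 1209 = -9496465$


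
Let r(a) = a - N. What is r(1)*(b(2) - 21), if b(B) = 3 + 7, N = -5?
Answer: -66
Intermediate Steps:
r(a) = 5 + a (r(a) = a - 1*(-5) = a + 5 = 5 + a)
b(B) = 10
r(1)*(b(2) - 21) = (5 + 1)*(10 - 21) = 6*(-11) = -66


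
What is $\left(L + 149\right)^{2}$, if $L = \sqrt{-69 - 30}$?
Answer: $22102 + 894 i \sqrt{11} \approx 22102.0 + 2965.1 i$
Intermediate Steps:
$L = 3 i \sqrt{11}$ ($L = \sqrt{-99} = 3 i \sqrt{11} \approx 9.9499 i$)
$\left(L + 149\right)^{2} = \left(3 i \sqrt{11} + 149\right)^{2} = \left(149 + 3 i \sqrt{11}\right)^{2}$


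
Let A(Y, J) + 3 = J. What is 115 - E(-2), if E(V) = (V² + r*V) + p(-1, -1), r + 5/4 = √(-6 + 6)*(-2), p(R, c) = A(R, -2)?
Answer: 227/2 ≈ 113.50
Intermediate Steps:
A(Y, J) = -3 + J
p(R, c) = -5 (p(R, c) = -3 - 2 = -5)
r = -5/4 (r = -5/4 + √(-6 + 6)*(-2) = -5/4 + √0*(-2) = -5/4 + 0*(-2) = -5/4 + 0 = -5/4 ≈ -1.2500)
E(V) = -5 + V² - 5*V/4 (E(V) = (V² - 5*V/4) - 5 = -5 + V² - 5*V/4)
115 - E(-2) = 115 - (-5 + (-2)² - 5/4*(-2)) = 115 - (-5 + 4 + 5/2) = 115 - 1*3/2 = 115 - 3/2 = 227/2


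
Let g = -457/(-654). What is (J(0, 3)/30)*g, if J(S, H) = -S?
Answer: 0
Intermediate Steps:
g = 457/654 (g = -457*(-1/654) = 457/654 ≈ 0.69878)
(J(0, 3)/30)*g = (-1*0/30)*(457/654) = (0*(1/30))*(457/654) = 0*(457/654) = 0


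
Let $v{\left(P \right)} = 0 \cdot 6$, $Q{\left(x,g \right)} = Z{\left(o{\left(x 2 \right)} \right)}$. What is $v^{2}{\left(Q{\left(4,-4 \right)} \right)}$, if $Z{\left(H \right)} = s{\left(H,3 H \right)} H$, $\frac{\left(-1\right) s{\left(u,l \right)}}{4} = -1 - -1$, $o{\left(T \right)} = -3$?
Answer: $0$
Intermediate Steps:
$s{\left(u,l \right)} = 0$ ($s{\left(u,l \right)} = - 4 \left(-1 - -1\right) = - 4 \left(-1 + 1\right) = \left(-4\right) 0 = 0$)
$Z{\left(H \right)} = 0$ ($Z{\left(H \right)} = 0 H = 0$)
$Q{\left(x,g \right)} = 0$
$v{\left(P \right)} = 0$
$v^{2}{\left(Q{\left(4,-4 \right)} \right)} = 0^{2} = 0$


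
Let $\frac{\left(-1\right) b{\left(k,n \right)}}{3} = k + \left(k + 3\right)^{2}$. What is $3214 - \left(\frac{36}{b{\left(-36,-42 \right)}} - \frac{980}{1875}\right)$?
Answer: $\frac{141037682}{43875} \approx 3214.5$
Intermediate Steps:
$b{\left(k,n \right)} = - 3 k - 3 \left(3 + k\right)^{2}$ ($b{\left(k,n \right)} = - 3 \left(k + \left(k + 3\right)^{2}\right) = - 3 \left(k + \left(3 + k\right)^{2}\right) = - 3 k - 3 \left(3 + k\right)^{2}$)
$3214 - \left(\frac{36}{b{\left(-36,-42 \right)}} - \frac{980}{1875}\right) = 3214 - \left(\frac{36}{\left(-3\right) \left(-36\right) - 3 \left(3 - 36\right)^{2}} - \frac{980}{1875}\right) = 3214 - \left(\frac{36}{108 - 3 \left(-33\right)^{2}} - \frac{196}{375}\right) = 3214 - \left(\frac{36}{108 - 3267} - \frac{196}{375}\right) = 3214 - \left(\frac{36}{-3159} - \frac{196}{375}\right) = 3214 - \left(36 \left(- \frac{1}{3159}\right) - \frac{196}{375}\right) = 3214 - \left(- \frac{4}{351} - \frac{196}{375}\right) = 3214 - - \frac{23432}{43875} = 3214 + \frac{23432}{43875} = \frac{141037682}{43875}$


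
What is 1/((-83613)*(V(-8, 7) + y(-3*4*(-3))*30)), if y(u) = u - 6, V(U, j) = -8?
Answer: -1/74582796 ≈ -1.3408e-8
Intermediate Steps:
y(u) = -6 + u
1/((-83613)*(V(-8, 7) + y(-3*4*(-3))*30)) = 1/((-83613)*(-8 + (-6 - 3*4*(-3))*30)) = -1/(83613*(-8 + (-6 - 12*(-3))*30)) = -1/(83613*(-8 + (-6 + 36)*30)) = -1/(83613*(-8 + 30*30)) = -1/(83613*(-8 + 900)) = -1/83613/892 = -1/83613*1/892 = -1/74582796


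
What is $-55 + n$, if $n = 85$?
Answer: $30$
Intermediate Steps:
$-55 + n = -55 + 85 = 30$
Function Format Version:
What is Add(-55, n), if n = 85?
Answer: 30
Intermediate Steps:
Add(-55, n) = Add(-55, 85) = 30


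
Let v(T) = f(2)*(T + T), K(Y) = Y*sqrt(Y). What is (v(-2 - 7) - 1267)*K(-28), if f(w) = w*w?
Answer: 74984*I*sqrt(7) ≈ 1.9839e+5*I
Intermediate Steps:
f(w) = w**2
K(Y) = Y**(3/2)
v(T) = 8*T (v(T) = 2**2*(T + T) = 4*(2*T) = 8*T)
(v(-2 - 7) - 1267)*K(-28) = (8*(-2 - 7) - 1267)*(-28)**(3/2) = (8*(-9) - 1267)*(-56*I*sqrt(7)) = (-72 - 1267)*(-56*I*sqrt(7)) = -(-74984)*I*sqrt(7) = 74984*I*sqrt(7)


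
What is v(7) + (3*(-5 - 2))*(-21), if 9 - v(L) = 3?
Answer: 447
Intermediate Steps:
v(L) = 6 (v(L) = 9 - 1*3 = 9 - 3 = 6)
v(7) + (3*(-5 - 2))*(-21) = 6 + (3*(-5 - 2))*(-21) = 6 + (3*(-7))*(-21) = 6 - 21*(-21) = 6 + 441 = 447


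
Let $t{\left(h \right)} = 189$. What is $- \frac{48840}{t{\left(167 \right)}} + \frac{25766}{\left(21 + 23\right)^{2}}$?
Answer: $- \frac{14947411}{60984} \approx -245.1$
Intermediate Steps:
$- \frac{48840}{t{\left(167 \right)}} + \frac{25766}{\left(21 + 23\right)^{2}} = - \frac{48840}{189} + \frac{25766}{\left(21 + 23\right)^{2}} = \left(-48840\right) \frac{1}{189} + \frac{25766}{44^{2}} = - \frac{16280}{63} + \frac{25766}{1936} = - \frac{16280}{63} + 25766 \cdot \frac{1}{1936} = - \frac{16280}{63} + \frac{12883}{968} = - \frac{14947411}{60984}$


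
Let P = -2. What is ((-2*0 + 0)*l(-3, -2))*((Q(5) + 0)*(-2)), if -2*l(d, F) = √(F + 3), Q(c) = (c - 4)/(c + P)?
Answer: 0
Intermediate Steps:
Q(c) = (-4 + c)/(-2 + c) (Q(c) = (c - 4)/(c - 2) = (-4 + c)/(-2 + c))
l(d, F) = -√(3 + F)/2 (l(d, F) = -√(F + 3)/2 = -√(3 + F)/2)
((-2*0 + 0)*l(-3, -2))*((Q(5) + 0)*(-2)) = ((-2*0 + 0)*(-√(3 - 2)/2))*(((-4 + 5)/(-2 + 5) + 0)*(-2)) = ((0 + 0)*(-√1/2))*((1/3 + 0)*(-2)) = (0*(-½*1))*(((⅓)*1 + 0)*(-2)) = (0*(-½))*((⅓ + 0)*(-2)) = 0*((⅓)*(-2)) = 0*(-⅔) = 0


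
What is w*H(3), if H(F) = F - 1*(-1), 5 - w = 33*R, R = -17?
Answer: 2264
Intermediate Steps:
w = 566 (w = 5 - 33*(-17) = 5 - 1*(-561) = 5 + 561 = 566)
H(F) = 1 + F (H(F) = F + 1 = 1 + F)
w*H(3) = 566*(1 + 3) = 566*4 = 2264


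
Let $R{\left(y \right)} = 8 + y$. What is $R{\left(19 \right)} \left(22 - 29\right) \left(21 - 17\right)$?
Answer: $-756$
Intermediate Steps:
$R{\left(19 \right)} \left(22 - 29\right) \left(21 - 17\right) = \left(8 + 19\right) \left(22 - 29\right) \left(21 - 17\right) = 27 \left(\left(-7\right) 4\right) = 27 \left(-28\right) = -756$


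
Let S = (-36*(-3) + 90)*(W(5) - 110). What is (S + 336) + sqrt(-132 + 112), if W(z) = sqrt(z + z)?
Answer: -21444 + 198*sqrt(10) + 2*I*sqrt(5) ≈ -20818.0 + 4.4721*I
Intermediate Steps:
W(z) = sqrt(2)*sqrt(z) (W(z) = sqrt(2*z) = sqrt(2)*sqrt(z))
S = -21780 + 198*sqrt(10) (S = (-36*(-3) + 90)*(sqrt(2)*sqrt(5) - 110) = (108 + 90)*(sqrt(10) - 110) = 198*(-110 + sqrt(10)) = -21780 + 198*sqrt(10) ≈ -21154.)
(S + 336) + sqrt(-132 + 112) = ((-21780 + 198*sqrt(10)) + 336) + sqrt(-132 + 112) = (-21444 + 198*sqrt(10)) + sqrt(-20) = (-21444 + 198*sqrt(10)) + 2*I*sqrt(5) = -21444 + 198*sqrt(10) + 2*I*sqrt(5)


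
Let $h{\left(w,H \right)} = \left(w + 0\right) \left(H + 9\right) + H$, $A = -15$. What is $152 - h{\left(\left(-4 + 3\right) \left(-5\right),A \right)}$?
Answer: $197$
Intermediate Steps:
$h{\left(w,H \right)} = H + w \left(9 + H\right)$ ($h{\left(w,H \right)} = w \left(9 + H\right) + H = H + w \left(9 + H\right)$)
$152 - h{\left(\left(-4 + 3\right) \left(-5\right),A \right)} = 152 - \left(-15 + 9 \left(-4 + 3\right) \left(-5\right) - 15 \left(-4 + 3\right) \left(-5\right)\right) = 152 - \left(-15 + 9 \left(\left(-1\right) \left(-5\right)\right) - 15 \left(\left(-1\right) \left(-5\right)\right)\right) = 152 - \left(-15 + 9 \cdot 5 - 75\right) = 152 - \left(-15 + 45 - 75\right) = 152 - -45 = 152 + 45 = 197$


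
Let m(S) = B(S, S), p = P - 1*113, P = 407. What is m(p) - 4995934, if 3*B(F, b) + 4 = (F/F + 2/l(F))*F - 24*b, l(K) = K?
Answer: -14994566/3 ≈ -4.9982e+6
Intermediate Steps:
p = 294 (p = 407 - 1*113 = 407 - 113 = 294)
B(F, b) = -4/3 - 8*b + F*(1 + 2/F)/3 (B(F, b) = -4/3 + ((F/F + 2/F)*F - 24*b)/3 = -4/3 + ((1 + 2/F)*F - 24*b)/3 = -4/3 + (F*(1 + 2/F) - 24*b)/3 = -4/3 + (-24*b + F*(1 + 2/F))/3 = -4/3 + (-8*b + F*(1 + 2/F)/3) = -4/3 - 8*b + F*(1 + 2/F)/3)
m(S) = -⅔ - 23*S/3 (m(S) = -⅔ - 8*S + S/3 = -⅔ - 23*S/3)
m(p) - 4995934 = (-⅔ - 23/3*294) - 4995934 = (-⅔ - 2254) - 4995934 = -6764/3 - 4995934 = -14994566/3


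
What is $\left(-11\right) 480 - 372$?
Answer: $-5652$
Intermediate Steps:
$\left(-11\right) 480 - 372 = -5280 - 372 = -5652$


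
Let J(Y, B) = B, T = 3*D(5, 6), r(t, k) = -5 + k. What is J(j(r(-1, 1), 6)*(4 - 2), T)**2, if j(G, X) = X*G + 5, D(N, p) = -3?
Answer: 81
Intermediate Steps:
j(G, X) = 5 + G*X (j(G, X) = G*X + 5 = 5 + G*X)
T = -9 (T = 3*(-3) = -9)
J(j(r(-1, 1), 6)*(4 - 2), T)**2 = (-9)**2 = 81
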